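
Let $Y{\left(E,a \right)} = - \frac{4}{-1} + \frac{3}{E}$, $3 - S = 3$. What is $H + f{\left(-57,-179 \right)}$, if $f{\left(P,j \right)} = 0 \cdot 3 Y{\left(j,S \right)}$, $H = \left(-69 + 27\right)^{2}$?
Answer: $1764$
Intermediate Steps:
$S = 0$ ($S = 3 - 3 = 0$)
$H = 1764$ ($H = \left(-42\right)^{2} = 1764$)
$Y{\left(E,a \right)} = 4 + \frac{3}{E}$ ($Y{\left(E,a \right)} = \left(-4\right) \left(-1\right) + \frac{3}{E} = 4 + \frac{3}{E}$)
$f{\left(P,j \right)} = 0$ ($f{\left(P,j \right)} = 0 \cdot 3 \left(4 + \frac{3}{j}\right) = 0 \left(4 + \frac{3}{j}\right) = 0$)
$H + f{\left(-57,-179 \right)} = 1764 + 0 = 1764$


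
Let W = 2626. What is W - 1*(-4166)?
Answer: 6792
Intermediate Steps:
W - 1*(-4166) = 2626 - 1*(-4166) = 2626 + 4166 = 6792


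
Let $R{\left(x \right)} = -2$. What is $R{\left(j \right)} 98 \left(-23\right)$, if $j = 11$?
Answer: $4508$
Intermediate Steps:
$R{\left(j \right)} 98 \left(-23\right) = \left(-2\right) 98 \left(-23\right) = \left(-196\right) \left(-23\right) = 4508$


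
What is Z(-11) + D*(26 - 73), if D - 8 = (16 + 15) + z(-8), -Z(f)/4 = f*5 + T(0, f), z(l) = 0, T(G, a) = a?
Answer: -1569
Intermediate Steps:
Z(f) = -24*f (Z(f) = -4*(f*5 + f) = -4*(5*f + f) = -24*f)
D = 39 (D = 8 + ((16 + 15) + 0) = 8 + (31 + 0) = 8 + 31 = 39)
Z(-11) + D*(26 - 73) = -24*(-11) + 39*(26 - 73) = 264 + 39*(-47) = 264 - 1833 = -1569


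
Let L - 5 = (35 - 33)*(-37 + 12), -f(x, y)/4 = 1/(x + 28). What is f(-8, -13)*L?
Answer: 9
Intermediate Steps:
f(x, y) = -4/(28 + x) (f(x, y) = -4/(x + 28) = -4/(28 + x))
L = -45 (L = 5 + (35 - 33)*(-37 + 12) = 5 + 2*(-25) = 5 - 50 = -45)
f(-8, -13)*L = -4/(28 - 8)*(-45) = -4/20*(-45) = -4*1/20*(-45) = -1/5*(-45) = 9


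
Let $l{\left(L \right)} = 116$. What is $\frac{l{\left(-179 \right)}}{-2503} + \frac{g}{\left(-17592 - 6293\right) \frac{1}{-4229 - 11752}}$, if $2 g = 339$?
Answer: $\frac{13554608857}{119568310} \approx 113.36$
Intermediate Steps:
$g = \frac{339}{2}$ ($g = \frac{1}{2} \cdot 339 = \frac{339}{2} \approx 169.5$)
$\frac{l{\left(-179 \right)}}{-2503} + \frac{g}{\left(-17592 - 6293\right) \frac{1}{-4229 - 11752}} = \frac{116}{-2503} + \frac{339}{2 \frac{-17592 - 6293}{-4229 - 11752}} = 116 \left(- \frac{1}{2503}\right) + \frac{339}{2 \left(- \frac{23885}{-15981}\right)} = - \frac{116}{2503} + \frac{339}{2 \left(\left(-23885\right) \left(- \frac{1}{15981}\right)\right)} = - \frac{116}{2503} + \frac{339}{2 \cdot \frac{23885}{15981}} = - \frac{116}{2503} + \frac{339}{2} \cdot \frac{15981}{23885} = - \frac{116}{2503} + \frac{5417559}{47770} = \frac{13554608857}{119568310}$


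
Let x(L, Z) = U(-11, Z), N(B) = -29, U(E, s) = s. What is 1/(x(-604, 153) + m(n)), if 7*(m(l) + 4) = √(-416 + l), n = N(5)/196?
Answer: 1430996/213299969 - 98*I*√81565/213299969 ≈ 0.0067088 - 0.00013122*I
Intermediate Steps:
x(L, Z) = Z
n = -29/196 ≈ -0.14796
m(l) = -4 + √(-416 + l)/7
1/(x(-604, 153) + m(n)) = 1/(153 + (-4 + √(-416 - 29/196)/7)) = 1/(153 + (-4 + √(-81565/196)/7)) = 1/(153 + (-4 + (I*√81565/14)/7)) = 1/(153 + (-4 + I*√81565/98)) = 1/(149 + I*√81565/98)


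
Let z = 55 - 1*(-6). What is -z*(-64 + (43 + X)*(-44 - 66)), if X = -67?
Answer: -157136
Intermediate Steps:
z = 61 (z = 55 + 6 = 61)
-z*(-64 + (43 + X)*(-44 - 66)) = -61*(-64 + (43 - 67)*(-44 - 66)) = -61*(-64 - 24*(-110)) = -61*(-64 + 2640) = -61*2576 = -1*157136 = -157136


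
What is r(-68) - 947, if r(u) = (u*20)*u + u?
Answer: 91465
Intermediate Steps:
r(u) = u + 20*u**2 (r(u) = (20*u)*u + u = 20*u**2 + u = u + 20*u**2)
r(-68) - 947 = -68*(1 + 20*(-68)) - 947 = -68*(1 - 1360) - 947 = -68*(-1359) - 947 = 92412 - 947 = 91465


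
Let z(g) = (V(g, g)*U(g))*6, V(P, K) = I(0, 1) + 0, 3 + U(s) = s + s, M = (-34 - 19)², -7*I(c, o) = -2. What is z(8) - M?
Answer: -19507/7 ≈ -2786.7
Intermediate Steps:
I(c, o) = 2/7 (I(c, o) = -⅐*(-2) = 2/7)
M = 2809 (M = (-53)² = 2809)
U(s) = -3 + 2*s (U(s) = -3 + (s + s) = -3 + 2*s)
V(P, K) = 2/7 (V(P, K) = 2/7 + 0 = 2/7)
z(g) = -36/7 + 24*g/7 (z(g) = (2*(-3 + 2*g)/7)*6 = (-6/7 + 4*g/7)*6 = -36/7 + 24*g/7)
z(8) - M = (-36/7 + (24/7)*8) - 1*2809 = (-36/7 + 192/7) - 2809 = 156/7 - 2809 = -19507/7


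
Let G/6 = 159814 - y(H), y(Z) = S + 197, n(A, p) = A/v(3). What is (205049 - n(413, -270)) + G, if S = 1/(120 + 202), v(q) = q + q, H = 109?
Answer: 1123150955/966 ≈ 1.1627e+6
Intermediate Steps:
v(q) = 2*q
S = 1/322 ≈ 0.0031056
n(A, p) = A/6 (n(A, p) = A/((2*3)) = A/6)
y(Z) = 63435/322 (y(Z) = 1/322 + 197 = 63435/322)
G = 154190019/161 (G = 6*(159814 - 1*63435/322) = 6*(159814 - 63435/322) = 6*(51396673/322) = 154190019/161 ≈ 9.5770e+5)
(205049 - n(413, -270)) + G = (205049 - 413/6) + 154190019/161 = 1229881/6 + 154190019/161 = 1123150955/966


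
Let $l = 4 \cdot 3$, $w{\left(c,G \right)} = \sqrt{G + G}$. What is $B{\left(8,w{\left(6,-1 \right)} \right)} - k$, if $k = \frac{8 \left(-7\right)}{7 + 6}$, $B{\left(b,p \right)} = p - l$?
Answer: $- \frac{100}{13} + i \sqrt{2} \approx -7.6923 + 1.4142 i$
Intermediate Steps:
$w{\left(c,G \right)} = \sqrt{2} \sqrt{G}$ ($w{\left(c,G \right)} = \sqrt{2 G} = \sqrt{2} \sqrt{G}$)
$l = 12$
$B{\left(b,p \right)} = -12 + p$ ($B{\left(b,p \right)} = p - 12 = -12 + p$)
$k = - \frac{56}{13} \approx -4.3077$
$B{\left(8,w{\left(6,-1 \right)} \right)} - k = \left(-12 + \sqrt{2} \sqrt{-1}\right) - - \frac{56}{13} = \left(-12 + \sqrt{2} i\right) + \frac{56}{13} = \left(-12 + i \sqrt{2}\right) + \frac{56}{13} = - \frac{100}{13} + i \sqrt{2}$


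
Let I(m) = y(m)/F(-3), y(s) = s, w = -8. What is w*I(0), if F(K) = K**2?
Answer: 0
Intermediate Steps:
I(m) = m/9 (I(m) = m/((-3)**2) = m/9)
w*I(0) = -8*0/9 = -8*0 = 0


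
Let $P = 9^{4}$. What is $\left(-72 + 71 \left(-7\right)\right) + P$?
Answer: $5992$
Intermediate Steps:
$P = 6561$
$\left(-72 + 71 \left(-7\right)\right) + P = \left(-72 + 71 \left(-7\right)\right) + 6561 = \left(-72 - 497\right) + 6561 = -569 + 6561 = 5992$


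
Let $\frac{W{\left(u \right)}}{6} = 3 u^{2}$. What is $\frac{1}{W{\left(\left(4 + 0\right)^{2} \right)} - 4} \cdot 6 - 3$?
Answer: $- \frac{6903}{2302} \approx -2.9987$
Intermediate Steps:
$W{\left(u \right)} = 18 u^{2}$ ($W{\left(u \right)} = 6 \cdot 3 u^{2} = 18 u^{2}$)
$\frac{1}{W{\left(\left(4 + 0\right)^{2} \right)} - 4} \cdot 6 - 3 = \frac{1}{18 \left(\left(4 + 0\right)^{2}\right)^{2} - 4} \cdot 6 - 3 = \frac{1}{18 \left(4^{2}\right)^{2} - 4} \cdot 6 - 3 = \frac{1}{18 \cdot 16^{2} - 4} \cdot 6 - 3 = \frac{1}{18 \cdot 256 - 4} \cdot 6 - 3 = \frac{1}{4608 - 4} \cdot 6 - 3 = \frac{1}{4604} \cdot 6 - 3 = \frac{3}{2302} - 3 = - \frac{6903}{2302}$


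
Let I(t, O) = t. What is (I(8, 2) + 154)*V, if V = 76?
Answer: 12312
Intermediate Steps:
(I(8, 2) + 154)*V = (8 + 154)*76 = 162*76 = 12312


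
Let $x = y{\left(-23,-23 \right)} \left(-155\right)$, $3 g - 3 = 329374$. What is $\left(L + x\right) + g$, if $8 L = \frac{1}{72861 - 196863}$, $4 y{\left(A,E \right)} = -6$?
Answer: $\frac{109146395063}{992016} \approx 1.1002 \cdot 10^{5}$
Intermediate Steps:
$g = \frac{329377}{3}$ ($g = 1 + \frac{1}{3} \cdot 329374 = 1 + \frac{329374}{3} = \frac{329377}{3} \approx 1.0979 \cdot 10^{5}$)
$y{\left(A,E \right)} = - \frac{3}{2}$ ($y{\left(A,E \right)} = \frac{1}{4} \left(-6\right) = - \frac{3}{2}$)
$L = - \frac{1}{992016}$ ($L = \frac{1}{8 \left(72861 - 196863\right)} = \frac{1}{8 \left(-124002\right)} = \frac{1}{8} \left(- \frac{1}{124002}\right) = - \frac{1}{992016} \approx -1.008 \cdot 10^{-6}$)
$x = \frac{465}{2}$ ($x = \left(- \frac{3}{2}\right) \left(-155\right) = \frac{465}{2} \approx 232.5$)
$\left(L + x\right) + g = \left(- \frac{1}{992016} + \frac{465}{2}\right) + \frac{329377}{3} = \frac{230643719}{992016} + \frac{329377}{3} = \frac{109146395063}{992016}$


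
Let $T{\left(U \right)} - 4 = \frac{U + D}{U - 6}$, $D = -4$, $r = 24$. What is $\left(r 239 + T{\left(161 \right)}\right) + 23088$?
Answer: $\frac{4468497}{155} \approx 28829.0$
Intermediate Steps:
$T{\left(U \right)} = 4 + \frac{-4 + U}{-6 + U}$ ($T{\left(U \right)} = 4 + \frac{U - 4}{U - 6} = 4 + \frac{-4 + U}{-6 + U}$)
$\left(r 239 + T{\left(161 \right)}\right) + 23088 = \left(24 \cdot 239 + \frac{-28 + 5 \cdot 161}{-6 + 161}\right) + 23088 = \left(5736 + \frac{-28 + 805}{155}\right) + 23088 = \left(5736 + \frac{1}{155} \cdot 777\right) + 23088 = \left(5736 + \frac{777}{155}\right) + 23088 = \frac{889857}{155} + 23088 = \frac{4468497}{155}$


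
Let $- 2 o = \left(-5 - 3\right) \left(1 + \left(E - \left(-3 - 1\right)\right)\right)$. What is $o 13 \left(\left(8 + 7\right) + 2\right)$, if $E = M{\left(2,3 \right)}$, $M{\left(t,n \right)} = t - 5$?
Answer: $1768$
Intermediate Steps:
$M{\left(t,n \right)} = -5 + t$ ($M{\left(t,n \right)} = t - 5 = -5 + t$)
$E = -3$ ($E = -5 + 2 = -3$)
$o = 8$ ($o = - \frac{\left(-5 - 3\right) \left(1 - -1\right)}{2} = - \frac{\left(-8\right) \left(1 - -1\right)}{2} = - \frac{\left(-8\right) \left(1 + \left(-3 + 4\right)\right)}{2} = - \frac{\left(-8\right) \left(1 + 1\right)}{2} = - \frac{\left(-8\right) 2}{2} = \left(- \frac{1}{2}\right) \left(-16\right) = 8$)
$o 13 \left(\left(8 + 7\right) + 2\right) = 8 \cdot 13 \left(\left(8 + 7\right) + 2\right) = 104 \left(15 + 2\right) = 104 \cdot 17 = 1768$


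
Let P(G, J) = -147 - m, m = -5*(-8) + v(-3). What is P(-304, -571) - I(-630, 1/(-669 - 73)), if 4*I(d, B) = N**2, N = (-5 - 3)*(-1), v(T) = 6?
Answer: -209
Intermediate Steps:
m = 46 (m = -5*(-8) + 6 = 40 + 6 = 46)
N = 8 (N = -8*(-1) = 8)
I(d, B) = 16 (I(d, B) = (1/4)*8**2 = (1/4)*64 = 16)
P(G, J) = -193 (P(G, J) = -147 - 1*46 = -147 - 46 = -193)
P(-304, -571) - I(-630, 1/(-669 - 73)) = -193 - 1*16 = -193 - 16 = -209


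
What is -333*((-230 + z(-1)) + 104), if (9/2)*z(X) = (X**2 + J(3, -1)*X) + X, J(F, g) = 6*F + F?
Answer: 43512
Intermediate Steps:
J(F, g) = 7*F
z(X) = 2*X**2/9 + 44*X/9 (z(X) = 2*((X**2 + (7*3)*X) + X)/9 = 2*((X**2 + 21*X) + X)/9 = 2*(X**2 + 22*X)/9 = 2*X**2/9 + 44*X/9)
-333*((-230 + z(-1)) + 104) = -333*((-230 + (2/9)*(-1)*(22 - 1)) + 104) = -333*((-230 + (2/9)*(-1)*21) + 104) = -333*((-230 - 14/3) + 104) = -333*(-704/3 + 104) = -333*(-392/3) = 43512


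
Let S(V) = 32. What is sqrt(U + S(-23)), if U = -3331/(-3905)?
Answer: sqrt(500976355)/3905 ≈ 5.7318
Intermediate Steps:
U = 3331/3905 (U = -3331*(-1/3905) = 3331/3905 ≈ 0.85301)
sqrt(U + S(-23)) = sqrt(3331/3905 + 32) = sqrt(128291/3905) = sqrt(500976355)/3905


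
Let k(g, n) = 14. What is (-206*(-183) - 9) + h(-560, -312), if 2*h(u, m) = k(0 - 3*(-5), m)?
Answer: 37696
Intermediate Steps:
h(u, m) = 7 (h(u, m) = (½)*14 = 7)
(-206*(-183) - 9) + h(-560, -312) = (-206*(-183) - 9) + 7 = (37698 - 9) + 7 = 37689 + 7 = 37696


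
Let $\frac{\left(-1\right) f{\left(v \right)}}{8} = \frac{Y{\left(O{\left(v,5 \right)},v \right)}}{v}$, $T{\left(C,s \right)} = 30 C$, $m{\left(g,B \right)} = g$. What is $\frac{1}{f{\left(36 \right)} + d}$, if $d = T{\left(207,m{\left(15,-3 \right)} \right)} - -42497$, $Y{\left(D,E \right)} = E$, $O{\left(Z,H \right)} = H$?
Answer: $\frac{1}{48699} \approx 2.0534 \cdot 10^{-5}$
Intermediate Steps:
$d = 48707$ ($d = 30 \cdot 207 - -42497 = 6210 + 42497 = 48707$)
$f{\left(v \right)} = -8$ ($f{\left(v \right)} = - 8 \frac{v}{v} = \left(-8\right) 1 = -8$)
$\frac{1}{f{\left(36 \right)} + d} = \frac{1}{-8 + 48707} = \frac{1}{48699}$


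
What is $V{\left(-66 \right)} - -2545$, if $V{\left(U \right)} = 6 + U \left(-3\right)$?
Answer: $2749$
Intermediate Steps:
$V{\left(U \right)} = 6 - 3 U$
$V{\left(-66 \right)} - -2545 = \left(6 - -198\right) - -2545 = \left(6 + 198\right) + 2545 = 204 + 2545 = 2749$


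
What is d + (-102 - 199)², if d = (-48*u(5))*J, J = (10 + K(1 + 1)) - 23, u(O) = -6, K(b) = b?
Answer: 87433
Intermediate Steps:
J = -11 (J = (10 + (1 + 1)) - 23 = (10 + 2) - 23 = 12 - 23 = -11)
d = -3168 (d = -48*(-6)*(-11) = 288*(-11) = -3168)
d + (-102 - 199)² = -3168 + (-102 - 199)² = -3168 + (-301)² = -3168 + 90601 = 87433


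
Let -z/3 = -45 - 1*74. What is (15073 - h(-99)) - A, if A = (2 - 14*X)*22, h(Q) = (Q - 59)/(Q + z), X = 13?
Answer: 2455336/129 ≈ 19034.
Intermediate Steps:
z = 357 (z = -3*(-45 - 1*74) = -3*(-45 - 74) = -3*(-119) = 357)
h(Q) = (-59 + Q)/(357 + Q) (h(Q) = (Q - 59)/(Q + 357) = (-59 + Q)/(357 + Q))
A = -3960 (A = (2 - 14*13)*22 = (2 - 182)*22 = -180*22 = -3960)
(15073 - h(-99)) - A = (15073 - (-59 - 99)/(357 - 99)) - 1*(-3960) = (15073 - (-158)/258) + 3960 = (15073 - 1*(-79/129)) + 3960 = (15073 + 79/129) + 3960 = 1944496/129 + 3960 = 2455336/129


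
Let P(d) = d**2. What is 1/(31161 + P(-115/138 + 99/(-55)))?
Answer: 900/28051141 ≈ 3.2084e-5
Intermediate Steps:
1/(31161 + P(-115/138 + 99/(-55))) = 1/(31161 + (-115/138 + 99/(-55))**2) = 1/(31161 + (-115*1/138 + 99*(-1/55))**2) = 1/(31161 + (-5/6 - 9/5)**2) = 1/(31161 + (-79/30)**2) = 1/(31161 + 6241/900) = 1/(28051141/900) = 900/28051141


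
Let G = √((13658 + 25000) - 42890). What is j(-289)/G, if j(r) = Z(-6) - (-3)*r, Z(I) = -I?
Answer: 861*I*√2/92 ≈ 13.235*I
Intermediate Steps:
G = 46*I*√2 (G = √(38658 - 42890) = √(-4232) = 46*I*√2 ≈ 65.054*I)
j(r) = 6 + 3*r (j(r) = -1*(-6) - (-3)*r = 6 + 3*r)
j(-289)/G = (6 + 3*(-289))/((46*I*√2)) = (6 - 867)*(-I*√2/92) = -(-861)*I*√2/92 = 861*I*√2/92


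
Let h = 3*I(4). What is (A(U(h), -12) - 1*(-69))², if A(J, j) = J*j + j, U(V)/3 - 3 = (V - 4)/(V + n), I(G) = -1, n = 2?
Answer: 91809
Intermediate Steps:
h = -3 (h = 3*(-1) = -3)
U(V) = 9 + 3*(-4 + V)/(2 + V) (U(V) = 9 + 3*((V - 4)/(V + 2)) = 9 + 3*((-4 + V)/(2 + V)) = 9 + 3*(-4 + V)/(2 + V))
A(J, j) = j + J*j
(A(U(h), -12) - 1*(-69))² = (-12*(1 + 6*(1 + 2*(-3))/(2 - 3)) - 1*(-69))² = (-12*(1 + 6*(1 - 6)/(-1)) + 69)² = (-12*(1 + 6*(-1)*(-5)) + 69)² = (-12*(1 + 30) + 69)² = (-12*31 + 69)² = (-372 + 69)² = (-303)² = 91809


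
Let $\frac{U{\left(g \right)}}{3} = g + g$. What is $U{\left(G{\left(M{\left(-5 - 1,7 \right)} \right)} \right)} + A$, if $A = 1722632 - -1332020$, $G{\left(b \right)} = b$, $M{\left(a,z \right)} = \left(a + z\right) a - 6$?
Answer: $3054580$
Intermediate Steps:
$M{\left(a,z \right)} = -6 + a \left(a + z\right)$ ($M{\left(a,z \right)} = a \left(a + z\right) - 6 = -6 + a \left(a + z\right)$)
$A = 3054652$ ($A = 1722632 + 1332020 = 3054652$)
$U{\left(g \right)} = 6 g$ ($U{\left(g \right)} = 3 \left(g + g\right) = 3 \cdot 2 g = 6 g$)
$U{\left(G{\left(M{\left(-5 - 1,7 \right)} \right)} \right)} + A = 6 \left(-6 + \left(-5 - 1\right)^{2} + \left(-5 - 1\right) 7\right) + 3054652 = 6 \left(-6 + \left(-6\right)^{2} - 42\right) + 3054652 = 6 \left(-6 + 36 - 42\right) + 3054652 = 6 \left(-12\right) + 3054652 = -72 + 3054652 = 3054580$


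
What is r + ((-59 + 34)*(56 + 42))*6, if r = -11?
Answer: -14711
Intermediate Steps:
r + ((-59 + 34)*(56 + 42))*6 = -11 + ((-59 + 34)*(56 + 42))*6 = -11 - 25*98*6 = -11 - 2450*6 = -11 - 14700 = -14711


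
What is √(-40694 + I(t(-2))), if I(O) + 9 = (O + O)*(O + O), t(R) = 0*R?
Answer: I*√40703 ≈ 201.75*I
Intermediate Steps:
t(R) = 0
I(O) = -9 + 4*O² (I(O) = -9 + (O + O)*(O + O) = -9 + (2*O)*(2*O) = -9 + 4*O²)
√(-40694 + I(t(-2))) = √(-40694 + (-9 + 4*0²)) = √(-40694 + (-9 + 4*0)) = √(-40694 + (-9 + 0)) = √(-40694 - 9) = √(-40703) = I*√40703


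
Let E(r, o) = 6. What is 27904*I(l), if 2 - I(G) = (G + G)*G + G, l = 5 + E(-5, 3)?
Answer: -7003904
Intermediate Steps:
l = 11 (l = 5 + 6 = 11)
I(G) = 2 - G - 2*G² (I(G) = 2 - ((G + G)*G + G) = 2 - ((2*G)*G + G) = 2 - (2*G² + G) = 2 - (G + 2*G²) = 2 + (-G - 2*G²) = 2 - G - 2*G²)
27904*I(l) = 27904*(2 - 1*11 - 2*11²) = 27904*(2 - 11 - 2*121) = 27904*(2 - 11 - 242) = 27904*(-251) = -7003904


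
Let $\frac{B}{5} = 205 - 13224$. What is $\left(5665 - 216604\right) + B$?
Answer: $-276034$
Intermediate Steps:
$B = -65095$ ($B = 5 \left(205 - 13224\right) = 5 \left(-13019\right) = -65095$)
$\left(5665 - 216604\right) + B = \left(5665 - 216604\right) - 65095 = -210939 - 65095 = -276034$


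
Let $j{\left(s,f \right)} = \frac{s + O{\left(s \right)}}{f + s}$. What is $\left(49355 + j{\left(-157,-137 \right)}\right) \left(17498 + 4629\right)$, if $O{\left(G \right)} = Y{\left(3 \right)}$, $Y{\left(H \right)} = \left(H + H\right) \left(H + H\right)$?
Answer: $\frac{45867662051}{42} \approx 1.0921 \cdot 10^{9}$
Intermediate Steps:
$Y{\left(H \right)} = 4 H^{2}$ ($Y{\left(H \right)} = 2 H 2 H = 4 H^{2}$)
$O{\left(G \right)} = 36$ ($O{\left(G \right)} = 4 \cdot 3^{2} = 4 \cdot 9 = 36$)
$j{\left(s,f \right)} = \frac{36 + s}{f + s}$ ($j{\left(s,f \right)} = \frac{s + 36}{f + s} = \frac{36 + s}{f + s}$)
$\left(49355 + j{\left(-157,-137 \right)}\right) \left(17498 + 4629\right) = \left(49355 + \frac{36 - 157}{-137 - 157}\right) \left(17498 + 4629\right) = \left(49355 + \frac{1}{-294} \left(-121\right)\right) 22127 = \left(49355 - - \frac{121}{294}\right) 22127 = \left(49355 + \frac{121}{294}\right) 22127 = \frac{14510491}{294} \cdot 22127 = \frac{45867662051}{42}$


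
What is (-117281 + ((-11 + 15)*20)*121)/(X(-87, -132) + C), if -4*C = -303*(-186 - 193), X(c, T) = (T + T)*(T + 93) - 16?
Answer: 430404/73717 ≈ 5.8386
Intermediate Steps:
X(c, T) = -16 + 2*T*(93 + T) (X(c, T) = (2*T)*(93 + T) - 16 = 2*T*(93 + T) - 16 = -16 + 2*T*(93 + T))
C = -114837/4 (C = -(-303)*(-186 - 193)/4 = -(-303)*(-379)/4 = -1/4*114837 = -114837/4 ≈ -28709.)
(-117281 + ((-11 + 15)*20)*121)/(X(-87, -132) + C) = (-117281 + ((-11 + 15)*20)*121)/((-16 + 2*(-132)**2 + 186*(-132)) - 114837/4) = (-117281 + (4*20)*121)/((-16 + 2*17424 - 24552) - 114837/4) = (-117281 + 80*121)/((-16 + 34848 - 24552) - 114837/4) = (-117281 + 9680)/(10280 - 114837/4) = -107601/(-73717/4) = -107601*(-4/73717) = 430404/73717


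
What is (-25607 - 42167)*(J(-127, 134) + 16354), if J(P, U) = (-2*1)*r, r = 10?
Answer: -1107020516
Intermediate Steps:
J(P, U) = -20 (J(P, U) = -2*1*10 = -2*10 = -20)
(-25607 - 42167)*(J(-127, 134) + 16354) = (-25607 - 42167)*(-20 + 16354) = -67774*16334 = -1107020516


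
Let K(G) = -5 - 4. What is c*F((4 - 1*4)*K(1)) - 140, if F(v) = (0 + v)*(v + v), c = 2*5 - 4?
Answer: -140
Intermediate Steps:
K(G) = -9
c = 6 (c = 10 - 4 = 6)
F(v) = 2*v² (F(v) = v*(2*v) = 2*v²)
c*F((4 - 1*4)*K(1)) - 140 = 6*(2*((4 - 1*4)*(-9))²) - 140 = 6*(2*((4 - 4)*(-9))²) - 140 = 6*(2*(0*(-9))²) - 140 = 6*(2*0²) - 140 = 6*(2*0) - 140 = 6*0 - 140 = 0 - 140 = -140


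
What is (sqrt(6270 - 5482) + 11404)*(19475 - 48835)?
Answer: -334821440 - 58720*sqrt(197) ≈ -3.3565e+8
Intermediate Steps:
(sqrt(6270 - 5482) + 11404)*(19475 - 48835) = (sqrt(788) + 11404)*(-29360) = (2*sqrt(197) + 11404)*(-29360) = (11404 + 2*sqrt(197))*(-29360) = -334821440 - 58720*sqrt(197)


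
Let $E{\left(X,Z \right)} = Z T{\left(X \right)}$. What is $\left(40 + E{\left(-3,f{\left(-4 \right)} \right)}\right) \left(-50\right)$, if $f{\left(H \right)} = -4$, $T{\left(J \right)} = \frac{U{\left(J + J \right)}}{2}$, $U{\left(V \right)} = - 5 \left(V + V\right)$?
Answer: $4000$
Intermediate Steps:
$U{\left(V \right)} = - 10 V$ ($U{\left(V \right)} = - 5 \cdot 2 V = - 10 V$)
$T{\left(J \right)} = - 10 J$ ($T{\left(J \right)} = \frac{\left(-10\right) \left(J + J\right)}{2} = - 10 \cdot 2 J \frac{1}{2} = - 20 J \frac{1}{2} = - 10 J$)
$E{\left(X,Z \right)} = - 10 X Z$ ($E{\left(X,Z \right)} = Z \left(- 10 X\right) = - 10 X Z$)
$\left(40 + E{\left(-3,f{\left(-4 \right)} \right)}\right) \left(-50\right) = \left(40 - \left(-30\right) \left(-4\right)\right) \left(-50\right) = \left(40 - 120\right) \left(-50\right) = \left(-80\right) \left(-50\right) = 4000$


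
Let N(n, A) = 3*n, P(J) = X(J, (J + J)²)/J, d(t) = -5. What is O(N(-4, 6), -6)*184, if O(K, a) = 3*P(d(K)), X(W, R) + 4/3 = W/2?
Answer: 2116/5 ≈ 423.20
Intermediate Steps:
X(W, R) = -4/3 + W/2
P(J) = (-4/3 + J/2)/J
O(K, a) = 23/10 (O(K, a) = 3*((⅙)*(-8 + 3*(-5))/(-5)) = 3*((⅙)*(-⅕)*(-8 - 15)) = 3*((⅙)*(-⅕)*(-23)) = 3*(23/30) = 23/10)
O(N(-4, 6), -6)*184 = (23/10)*184 = 2116/5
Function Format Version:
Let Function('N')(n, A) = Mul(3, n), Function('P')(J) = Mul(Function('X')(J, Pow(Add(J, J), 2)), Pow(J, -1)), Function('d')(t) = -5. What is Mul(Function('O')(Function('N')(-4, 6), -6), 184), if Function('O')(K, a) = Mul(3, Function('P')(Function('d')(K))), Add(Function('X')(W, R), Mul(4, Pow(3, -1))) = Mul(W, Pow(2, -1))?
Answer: Rational(2116, 5) ≈ 423.20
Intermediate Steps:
Function('X')(W, R) = Add(Rational(-4, 3), Mul(Rational(1, 2), W)) (Function('X')(W, R) = Add(Rational(-4, 3), Mul(W, Pow(2, -1))) = Add(Rational(-4, 3), Mul(W, Rational(1, 2))) = Add(Rational(-4, 3), Mul(Rational(1, 2), W)))
Function('P')(J) = Mul(Pow(J, -1), Add(Rational(-4, 3), Mul(Rational(1, 2), J))) (Function('P')(J) = Mul(Add(Rational(-4, 3), Mul(Rational(1, 2), J)), Pow(J, -1)) = Mul(Pow(J, -1), Add(Rational(-4, 3), Mul(Rational(1, 2), J))))
Function('O')(K, a) = Rational(23, 10) (Function('O')(K, a) = Mul(3, Mul(Rational(1, 6), Pow(-5, -1), Add(-8, Mul(3, -5)))) = Mul(3, Mul(Rational(1, 6), Rational(-1, 5), Add(-8, -15))) = Mul(3, Mul(Rational(1, 6), Rational(-1, 5), -23)) = Mul(3, Rational(23, 30)) = Rational(23, 10))
Mul(Function('O')(Function('N')(-4, 6), -6), 184) = Mul(Rational(23, 10), 184) = Rational(2116, 5)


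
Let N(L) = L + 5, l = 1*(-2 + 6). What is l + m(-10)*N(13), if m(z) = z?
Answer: -176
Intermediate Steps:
l = 4 (l = 1*4 = 4)
N(L) = 5 + L
l + m(-10)*N(13) = 4 - 10*(5 + 13) = 4 - 10*18 = 4 - 180 = -176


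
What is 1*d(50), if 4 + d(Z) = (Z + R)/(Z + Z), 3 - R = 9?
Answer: -89/25 ≈ -3.5600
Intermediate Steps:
R = -6 (R = 3 - 1*9 = 3 - 9 = -6)
d(Z) = -4 + (-6 + Z)/(2*Z) (d(Z) = -4 + (Z - 6)/(Z + Z) = -4 + (-6 + Z)/((2*Z)) = -4 + (-6 + Z)*(1/(2*Z)) = -4 + (-6 + Z)/(2*Z))
1*d(50) = 1*(-7/2 - 3/50) = 1*(-89/25) = -89/25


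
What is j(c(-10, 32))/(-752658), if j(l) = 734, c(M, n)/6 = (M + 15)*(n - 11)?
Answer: -367/376329 ≈ -0.00097521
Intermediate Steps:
c(M, n) = 6*(-11 + n)*(15 + M) (c(M, n) = 6*((M + 15)*(n - 11)) = 6*((15 + M)*(-11 + n)) = 6*((-11 + n)*(15 + M)) = 6*(-11 + n)*(15 + M))
j(c(-10, 32))/(-752658) = 734/(-752658) = 734*(-1/752658) = -367/376329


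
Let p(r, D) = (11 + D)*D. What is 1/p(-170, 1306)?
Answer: 1/1720002 ≈ 5.8139e-7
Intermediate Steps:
p(r, D) = D*(11 + D)
1/p(-170, 1306) = 1/(1306*(11 + 1306)) = 1/(1306*1317) = 1/1720002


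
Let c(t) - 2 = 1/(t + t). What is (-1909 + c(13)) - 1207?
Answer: -80963/26 ≈ -3114.0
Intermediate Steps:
c(t) = 2 + 1/(2*t) (c(t) = 2 + 1/(t + t) = 2 + 1/(2*t))
(-1909 + c(13)) - 1207 = (-1909 + (2 + (1/2)/13)) - 1207 = (-1909 + (2 + (1/2)*(1/13))) - 1207 = (-1909 + (2 + 1/26)) - 1207 = (-1909 + 53/26) - 1207 = -49581/26 - 1207 = -80963/26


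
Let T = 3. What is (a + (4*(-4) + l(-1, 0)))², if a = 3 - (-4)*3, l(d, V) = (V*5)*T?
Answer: 1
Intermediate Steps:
l(d, V) = 15*V (l(d, V) = (V*5)*3 = (5*V)*3 = 15*V)
a = 15 (a = 3 - 1*(-12) = 3 + 12 = 15)
(a + (4*(-4) + l(-1, 0)))² = (15 + (4*(-4) + 15*0))² = (15 + (-16 + 0))² = (15 - 16)² = (-1)² = 1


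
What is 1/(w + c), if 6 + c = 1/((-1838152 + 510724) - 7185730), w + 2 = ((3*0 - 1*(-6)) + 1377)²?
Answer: 8513158/16282955556597 ≈ 5.2283e-7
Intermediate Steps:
w = 1912687 (w = -2 + ((3*0 - 1*(-6)) + 1377)² = -2 + ((0 + 6) + 1377)² = -2 + (6 + 1377)² = -2 + 1383² = -2 + 1912689 = 1912687)
c = -51078949/8513158 (c = -6 + 1/((-1838152 + 510724) - 7185730) = -6 + 1/(-1327428 - 7185730) = -6 + 1/(-8513158) = -6 - 1/8513158 = -51078949/8513158 ≈ -6.0000)
1/(w + c) = 1/(1912687 - 51078949/8513158) = 1/(16282955556597/8513158) = 8513158/16282955556597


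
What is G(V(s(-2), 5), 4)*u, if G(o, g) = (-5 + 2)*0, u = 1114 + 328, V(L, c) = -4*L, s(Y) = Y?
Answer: 0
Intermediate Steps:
u = 1442
G(o, g) = 0 (G(o, g) = -3*0 = 0)
G(V(s(-2), 5), 4)*u = 0*1442 = 0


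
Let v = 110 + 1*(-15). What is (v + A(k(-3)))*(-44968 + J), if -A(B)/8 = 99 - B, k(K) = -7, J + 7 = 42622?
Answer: 1771809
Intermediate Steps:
J = 42615 (J = -7 + 42622 = 42615)
A(B) = -792 + 8*B (A(B) = -8*(99 - B) = -792 + 8*B)
v = 95 (v = 110 - 15 = 95)
(v + A(k(-3)))*(-44968 + J) = (95 + (-792 + 8*(-7)))*(-44968 + 42615) = (95 + (-792 - 56))*(-2353) = (95 - 848)*(-2353) = -753*(-2353) = 1771809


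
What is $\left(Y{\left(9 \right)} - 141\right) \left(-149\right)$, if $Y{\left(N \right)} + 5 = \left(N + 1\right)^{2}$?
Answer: $6854$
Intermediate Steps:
$Y{\left(N \right)} = -5 + \left(1 + N\right)^{2}$ ($Y{\left(N \right)} = -5 + \left(N + 1\right)^{2} = -5 + \left(1 + N\right)^{2}$)
$\left(Y{\left(9 \right)} - 141\right) \left(-149\right) = \left(\left(-5 + \left(1 + 9\right)^{2}\right) - 141\right) \left(-149\right) = \left(\left(-5 + 10^{2}\right) - 141\right) \left(-149\right) = \left(\left(-5 + 100\right) - 141\right) \left(-149\right) = \left(95 - 141\right) \left(-149\right) = \left(-46\right) \left(-149\right) = 6854$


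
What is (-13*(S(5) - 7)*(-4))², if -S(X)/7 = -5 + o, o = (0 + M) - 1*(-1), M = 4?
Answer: 132496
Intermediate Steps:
o = 5 (o = (0 + 4) - 1*(-1) = 4 + 1 = 5)
S(X) = 0 (S(X) = -7*(-5 + 5) = -7*0 = 0)
(-13*(S(5) - 7)*(-4))² = (-13*(0 - 7)*(-4))² = (-13*(-7)*(-4))² = (91*(-4))² = (-364)² = 132496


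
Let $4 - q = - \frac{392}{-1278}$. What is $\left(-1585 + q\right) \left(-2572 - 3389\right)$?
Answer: $\frac{2007774085}{213} \approx 9.4262 \cdot 10^{6}$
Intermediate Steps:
$q = \frac{2360}{639}$ ($q = 4 - - \frac{392}{-1278} = 4 - \left(-392\right) \left(- \frac{1}{1278}\right) = 4 - \frac{196}{639} = \frac{2360}{639} \approx 3.6933$)
$\left(-1585 + q\right) \left(-2572 - 3389\right) = \left(-1585 + \frac{2360}{639}\right) \left(-2572 - 3389\right) = \left(- \frac{1010455}{639}\right) \left(-5961\right) = \frac{2007774085}{213}$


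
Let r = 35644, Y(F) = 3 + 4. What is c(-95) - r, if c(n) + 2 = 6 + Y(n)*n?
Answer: -36305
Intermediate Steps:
Y(F) = 7
c(n) = 4 + 7*n (c(n) = -2 + (6 + 7*n) = 4 + 7*n)
c(-95) - r = (4 + 7*(-95)) - 1*35644 = (4 - 665) - 35644 = -661 - 35644 = -36305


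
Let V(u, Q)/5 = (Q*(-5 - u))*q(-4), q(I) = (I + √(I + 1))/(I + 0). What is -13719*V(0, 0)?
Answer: 0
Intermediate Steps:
q(I) = (I + √(1 + I))/I
V(u, Q) = 5*Q*(1 - I*√3/4)*(-5 - u) (V(u, Q) = 5*((Q*(-5 - u))*((-4 + √(1 - 4))/(-4))) = 5*((Q*(-5 - u))*(-(-4 + √(-3))/4)) = 5*((Q*(-5 - u))*(-(-4 + I*√3)/4)) = 5*((Q*(-5 - u))*(1 - I*√3/4)) = 5*(Q*(1 - I*√3/4)*(-5 - u)) = 5*Q*(1 - I*√3/4)*(-5 - u))
-13719*V(0, 0) = -(-68595)*0*(4 - I*√3)*(5 + 0)/4 = -(-68595)*0*(4 - I*√3)*5/4 = -13719*0 = 0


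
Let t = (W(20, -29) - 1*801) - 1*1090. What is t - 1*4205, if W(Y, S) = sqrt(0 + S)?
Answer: -6096 + I*sqrt(29) ≈ -6096.0 + 5.3852*I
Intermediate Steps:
W(Y, S) = sqrt(S)
t = -1891 + I*sqrt(29) (t = (sqrt(-29) - 1*801) - 1*1090 = (I*sqrt(29) - 801) - 1090 = (-801 + I*sqrt(29)) - 1090 = -1891 + I*sqrt(29) ≈ -1891.0 + 5.3852*I)
t - 1*4205 = (-1891 + I*sqrt(29)) - 1*4205 = (-1891 + I*sqrt(29)) - 4205 = -6096 + I*sqrt(29)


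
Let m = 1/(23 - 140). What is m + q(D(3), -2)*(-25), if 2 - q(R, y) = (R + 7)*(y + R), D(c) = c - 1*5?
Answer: -64351/117 ≈ -550.01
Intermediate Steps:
D(c) = -5 + c (D(c) = c - 5 = -5 + c)
m = -1/117 (m = 1/(-117) = -1/117 ≈ -0.0085470)
q(R, y) = 2 - (7 + R)*(R + y) (q(R, y) = 2 - (R + 7)*(y + R) = 2 - (7 + R)*(R + y))
m + q(D(3), -2)*(-25) = -1/117 + (2 - (-5 + 3)**2 - 7*(-5 + 3) - 7*(-2) - 1*(-5 + 3)*(-2))*(-25) = -1/117 + (2 - 1*(-2)**2 - 7*(-2) + 14 - 1*(-2)*(-2))*(-25) = -1/117 + (2 - 1*4 + 14 + 14 - 4)*(-25) = -1/117 + (2 - 4 + 14 + 14 - 4)*(-25) = -1/117 + 22*(-25) = -1/117 - 550 = -64351/117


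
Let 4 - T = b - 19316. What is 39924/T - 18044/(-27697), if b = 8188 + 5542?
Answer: 603320494/77413115 ≈ 7.7935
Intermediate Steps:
b = 13730
T = 5590 (T = 4 - (13730 - 19316) = 4 - 1*(-5586) = 4 + 5586 = 5590)
39924/T - 18044/(-27697) = 39924/5590 - 18044/(-27697) = 39924*(1/5590) - 18044*(-1/27697) = 19962/2795 + 18044/27697 = 603320494/77413115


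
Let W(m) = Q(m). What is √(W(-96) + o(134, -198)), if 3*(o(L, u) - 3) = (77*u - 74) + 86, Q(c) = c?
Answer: I*√5171 ≈ 71.91*I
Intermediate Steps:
o(L, u) = 7 + 77*u/3 (o(L, u) = 3 + ((77*u - 74) + 86)/3 = 3 + ((-74 + 77*u) + 86)/3 = 3 + (12 + 77*u)/3 = 3 + (4 + 77*u/3) = 7 + 77*u/3)
W(m) = m
√(W(-96) + o(134, -198)) = √(-96 + (7 + (77/3)*(-198))) = √(-96 + (7 - 5082)) = √(-96 - 5075) = √(-5171) = I*√5171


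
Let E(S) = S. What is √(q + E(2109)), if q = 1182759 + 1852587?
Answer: 3*√337495 ≈ 1742.8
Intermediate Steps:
q = 3035346
√(q + E(2109)) = √(3035346 + 2109) = √3037455 = 3*√337495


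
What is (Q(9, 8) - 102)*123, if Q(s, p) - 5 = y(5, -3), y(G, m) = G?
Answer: -11316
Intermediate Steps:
Q(s, p) = 10 (Q(s, p) = 5 + 5 = 10)
(Q(9, 8) - 102)*123 = (10 - 102)*123 = -92*123 = -11316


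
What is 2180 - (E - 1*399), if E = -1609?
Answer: 4188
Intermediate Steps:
2180 - (E - 1*399) = 2180 - (-1609 - 1*399) = 2180 - (-1609 - 399) = 2180 - 1*(-2008) = 2180 + 2008 = 4188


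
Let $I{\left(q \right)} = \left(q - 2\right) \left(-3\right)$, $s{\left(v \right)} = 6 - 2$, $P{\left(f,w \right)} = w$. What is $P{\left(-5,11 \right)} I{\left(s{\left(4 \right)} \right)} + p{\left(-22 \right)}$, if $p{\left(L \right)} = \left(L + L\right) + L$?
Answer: $-132$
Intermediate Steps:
$p{\left(L \right)} = 3 L$ ($p{\left(L \right)} = 2 L + L = 3 L$)
$s{\left(v \right)} = 4$ ($s{\left(v \right)} = 6 - 2 = 4$)
$I{\left(q \right)} = 6 - 3 q$ ($I{\left(q \right)} = \left(-2 + q\right) \left(-3\right) = 6 - 3 q$)
$P{\left(-5,11 \right)} I{\left(s{\left(4 \right)} \right)} + p{\left(-22 \right)} = 11 \left(6 - 12\right) + 3 \left(-22\right) = 11 \left(6 - 12\right) - 66 = 11 \left(-6\right) - 66 = -66 - 66 = -132$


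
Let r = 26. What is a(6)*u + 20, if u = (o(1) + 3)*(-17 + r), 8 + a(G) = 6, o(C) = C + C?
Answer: -70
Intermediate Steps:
o(C) = 2*C
a(G) = -2 (a(G) = -8 + 6 = -2)
u = 45 (u = (2*1 + 3)*(-17 + 26) = (2 + 3)*9 = 5*9 = 45)
a(6)*u + 20 = -2*45 + 20 = -90 + 20 = -70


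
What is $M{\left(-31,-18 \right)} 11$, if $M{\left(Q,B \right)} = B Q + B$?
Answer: $5940$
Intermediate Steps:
$M{\left(Q,B \right)} = B + B Q$
$M{\left(-31,-18 \right)} 11 = - 18 \left(1 - 31\right) 11 = \left(-18\right) \left(-30\right) 11 = 540 \cdot 11 = 5940$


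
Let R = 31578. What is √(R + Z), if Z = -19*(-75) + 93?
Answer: 2*√8274 ≈ 181.92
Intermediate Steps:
Z = 1518 (Z = 1425 + 93 = 1518)
√(R + Z) = √(31578 + 1518) = √33096 = 2*√8274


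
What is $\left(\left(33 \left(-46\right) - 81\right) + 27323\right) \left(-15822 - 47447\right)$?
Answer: $-1627531756$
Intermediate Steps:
$\left(\left(33 \left(-46\right) - 81\right) + 27323\right) \left(-15822 - 47447\right) = \left(\left(-1518 - 81\right) + 27323\right) \left(-63269\right) = \left(-1599 + 27323\right) \left(-63269\right) = 25724 \left(-63269\right) = -1627531756$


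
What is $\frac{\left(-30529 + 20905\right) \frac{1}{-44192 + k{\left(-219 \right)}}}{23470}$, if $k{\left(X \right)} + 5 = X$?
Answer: $\frac{1203}{130305440} \approx 9.2322 \cdot 10^{-6}$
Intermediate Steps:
$k{\left(X \right)} = -5 + X$
$\frac{\left(-30529 + 20905\right) \frac{1}{-44192 + k{\left(-219 \right)}}}{23470} = \frac{\left(-30529 + 20905\right) \frac{1}{-44192 - 224}}{23470} = - \frac{9624}{-44192 - 224} \cdot \frac{1}{23470} = - \frac{9624}{-44416} \cdot \frac{1}{23470} = \left(-9624\right) \left(- \frac{1}{44416}\right) \frac{1}{23470} = \frac{1203}{5552} \cdot \frac{1}{23470} = \frac{1203}{130305440}$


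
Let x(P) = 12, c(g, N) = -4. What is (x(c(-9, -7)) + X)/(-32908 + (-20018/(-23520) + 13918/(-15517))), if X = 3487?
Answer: -638497240080/6005057573387 ≈ -0.10633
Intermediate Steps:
(x(c(-9, -7)) + X)/(-32908 + (-20018/(-23520) + 13918/(-15517))) = (12 + 3487)/(-32908 + (-20018/(-23520) + 13918/(-15517))) = 3499/(-32908 + (-20018*(-1/23520) + 13918*(-1/15517))) = 3499/(-32908 + (10009/11760 - 13918/15517)) = 3499/(-32908 - 8366027/182479920) = 3499/(-6005057573387/182479920) = 3499*(-182479920/6005057573387) = -638497240080/6005057573387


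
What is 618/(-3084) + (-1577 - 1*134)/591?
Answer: -940327/303774 ≈ -3.0955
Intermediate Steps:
618/(-3084) + (-1577 - 1*134)/591 = 618*(-1/3084) + (-1577 - 134)*(1/591) = -103/514 - 1711*1/591 = -103/514 - 1711/591 = -940327/303774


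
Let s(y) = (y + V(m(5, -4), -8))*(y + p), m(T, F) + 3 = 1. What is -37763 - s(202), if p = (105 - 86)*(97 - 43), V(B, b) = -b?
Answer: -295643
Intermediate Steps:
m(T, F) = -2 (m(T, F) = -3 + 1 = -2)
p = 1026 (p = 19*54 = 1026)
s(y) = (8 + y)*(1026 + y) (s(y) = (y - 1*(-8))*(y + 1026) = (y + 8)*(1026 + y) = (8 + y)*(1026 + y))
-37763 - s(202) = -37763 - (8208 + 202² + 1034*202) = -37763 - (8208 + 40804 + 208868) = -37763 - 1*257880 = -37763 - 257880 = -295643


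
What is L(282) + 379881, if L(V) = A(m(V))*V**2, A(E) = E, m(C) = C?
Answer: 22805649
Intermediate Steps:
L(V) = V**3 (L(V) = V*V**2 = V**3)
L(282) + 379881 = 282**3 + 379881 = 22425768 + 379881 = 22805649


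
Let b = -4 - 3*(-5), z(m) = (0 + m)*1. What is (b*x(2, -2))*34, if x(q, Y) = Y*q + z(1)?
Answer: -1122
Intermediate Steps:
z(m) = m (z(m) = m*1 = m)
b = 11 (b = -4 + 15 = 11)
x(q, Y) = 1 + Y*q (x(q, Y) = Y*q + 1 = 1 + Y*q)
(b*x(2, -2))*34 = (11*(1 - 2*2))*34 = (11*(1 - 4))*34 = (11*(-3))*34 = -33*34 = -1122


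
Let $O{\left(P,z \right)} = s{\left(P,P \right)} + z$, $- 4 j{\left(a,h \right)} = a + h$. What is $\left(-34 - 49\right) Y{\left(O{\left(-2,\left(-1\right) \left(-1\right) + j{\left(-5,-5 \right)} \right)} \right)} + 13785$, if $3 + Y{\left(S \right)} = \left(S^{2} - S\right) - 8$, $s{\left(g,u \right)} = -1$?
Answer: $\frac{57547}{4} \approx 14387.0$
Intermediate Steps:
$j{\left(a,h \right)} = - \frac{a}{4} - \frac{h}{4}$ ($j{\left(a,h \right)} = - \frac{a + h}{4} = - \frac{a}{4} - \frac{h}{4}$)
$O{\left(P,z \right)} = -1 + z$
$Y{\left(S \right)} = -11 + S^{2} - S$ ($Y{\left(S \right)} = -3 - \left(8 + S - S^{2}\right) = -11 + S^{2} - S$)
$\left(-34 - 49\right) Y{\left(O{\left(-2,\left(-1\right) \left(-1\right) + j{\left(-5,-5 \right)} \right)} \right)} + 13785 = \left(-34 - 49\right) \left(-11 + \left(-1 - - \frac{7}{2}\right)^{2} - \left(-1 - - \frac{7}{2}\right)\right) + 13785 = - 83 \left(-11 + \left(-1 + \left(1 + \left(\frac{5}{4} + \frac{5}{4}\right)\right)\right)^{2} - \left(-1 + \left(1 + \left(\frac{5}{4} + \frac{5}{4}\right)\right)\right)\right) + 13785 = - 83 \left(-11 + \left(-1 + \left(1 + \frac{5}{2}\right)\right)^{2} - \left(-1 + \left(1 + \frac{5}{2}\right)\right)\right) + 13785 = - 83 \left(-11 + \left(-1 + \frac{7}{2}\right)^{2} - \left(-1 + \frac{7}{2}\right)\right) + 13785 = - 83 \left(-11 + \left(\frac{5}{2}\right)^{2} - \frac{5}{2}\right) + 13785 = - 83 \left(-11 + \frac{25}{4} - \frac{5}{2}\right) + 13785 = \left(-83\right) \left(- \frac{29}{4}\right) + 13785 = \frac{2407}{4} + 13785 = \frac{57547}{4}$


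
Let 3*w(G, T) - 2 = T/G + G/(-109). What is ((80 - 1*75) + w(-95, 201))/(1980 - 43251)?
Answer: -163151/1282083615 ≈ -0.00012725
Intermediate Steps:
w(G, T) = ⅔ - G/327 + T/(3*G) (w(G, T) = ⅔ + (T/G + G/(-109))/3 = ⅔ + (T/G + G*(-1/109))/3 = ⅔ + (T/G - G/109)/3 = ⅔ + (-G/109 + T/G)/3 = ⅔ + (-G/327 + T/(3*G)) = ⅔ - G/327 + T/(3*G))
((80 - 1*75) + w(-95, 201))/(1980 - 43251) = ((80 - 1*75) + (1/327)*(109*201 - 1*(-95)*(-218 - 95))/(-95))/(1980 - 43251) = ((80 - 75) + (1/327)*(-1/95)*(21909 - 1*(-95)*(-313)))/(-41271) = (5 + (1/327)*(-1/95)*(21909 - 29735))*(-1/41271) = (5 + (1/327)*(-1/95)*(-7826))*(-1/41271) = (5 + 7826/31065)*(-1/41271) = (163151/31065)*(-1/41271) = -163151/1282083615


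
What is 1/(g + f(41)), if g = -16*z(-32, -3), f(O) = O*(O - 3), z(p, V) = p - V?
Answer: 1/2022 ≈ 0.00049456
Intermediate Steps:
f(O) = O*(-3 + O)
g = 464 (g = -16*(-32 - 1*(-3)) = -16*(-32 + 3) = -16*(-29) = 464)
1/(g + f(41)) = 1/(464 + 41*(-3 + 41)) = 1/(464 + 41*38) = 1/(464 + 1558) = 1/2022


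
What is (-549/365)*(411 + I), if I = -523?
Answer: 61488/365 ≈ 168.46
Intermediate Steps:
(-549/365)*(411 + I) = (-549/365)*(411 - 523) = -549*1/365*(-112) = -549/365*(-112) = 61488/365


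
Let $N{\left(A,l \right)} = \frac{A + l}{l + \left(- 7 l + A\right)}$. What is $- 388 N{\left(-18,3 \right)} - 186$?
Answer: $- \frac{1043}{3} \approx -347.67$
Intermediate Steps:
$N{\left(A,l \right)} = \frac{A + l}{A - 6 l}$ ($N{\left(A,l \right)} = \frac{A + l}{l + \left(A - 7 l\right)} = \frac{A + l}{A - 6 l}$)
$- 388 N{\left(-18,3 \right)} - 186 = - 388 \frac{-18 + 3}{-18 - 18} - 186 = - 388 \frac{1}{-18 - 18} \left(-15\right) - 186 = - 388 \frac{1}{-36} \left(-15\right) - 186 = - 388 \left(\left(- \frac{1}{36}\right) \left(-15\right)\right) - 186 = \left(-388\right) \frac{5}{12} - 186 = - \frac{485}{3} - 186 = - \frac{1043}{3}$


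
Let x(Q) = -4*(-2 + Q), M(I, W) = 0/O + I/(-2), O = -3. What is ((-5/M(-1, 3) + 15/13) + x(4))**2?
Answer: 47961/169 ≈ 283.79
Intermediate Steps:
M(I, W) = -I/2 (M(I, W) = 0/(-3) + I/(-2) = 0*(-1/3) + I*(-1/2) = 0 - I/2 = -I/2)
x(Q) = 8 - 4*Q
((-5/M(-1, 3) + 15/13) + x(4))**2 = ((-5/((-1/2*(-1))) + 15/13) + (8 - 4*4))**2 = ((-5/1/2 + 15*(1/13)) + (8 - 16))**2 = ((-5*2 + 15/13) - 8)**2 = ((-10 + 15/13) - 8)**2 = (-115/13 - 8)**2 = (-219/13)**2 = 47961/169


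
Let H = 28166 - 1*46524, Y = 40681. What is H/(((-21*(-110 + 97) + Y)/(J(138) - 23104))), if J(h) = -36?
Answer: 212402060/20477 ≈ 10373.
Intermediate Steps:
H = -18358 (H = 28166 - 46524 = -18358)
H/(((-21*(-110 + 97) + Y)/(J(138) - 23104))) = -18358*(-36 - 23104)/(-21*(-110 + 97) + 40681) = -18358*(-23140/(-21*(-13) + 40681)) = -18358*(-23140/(273 + 40681)) = -18358/(40954*(-1/23140)) = -18358/(-20477/11570) = -18358*(-11570/20477) = 212402060/20477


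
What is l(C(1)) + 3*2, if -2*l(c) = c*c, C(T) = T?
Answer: 11/2 ≈ 5.5000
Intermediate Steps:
l(c) = -c**2/2 (l(c) = -c*c/2 = -c**2/2)
l(C(1)) + 3*2 = -1/2*1**2 + 3*2 = -1/2*1 + 6 = -1/2 + 6 = 11/2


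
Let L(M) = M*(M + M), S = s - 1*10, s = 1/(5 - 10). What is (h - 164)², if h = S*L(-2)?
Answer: 1507984/25 ≈ 60319.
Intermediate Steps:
s = -⅕ (s = 1/(-5) = -⅕ ≈ -0.20000)
S = -51/5 (S = -⅕ - 1*10 = -⅕ - 10 = -51/5 ≈ -10.200)
L(M) = 2*M² (L(M) = M*(2*M) = 2*M²)
h = -408/5 (h = -102*(-2)²/5 = -102*4/5 = -51/5*8 = -408/5 ≈ -81.600)
(h - 164)² = (-408/5 - 164)² = (-1228/5)² = 1507984/25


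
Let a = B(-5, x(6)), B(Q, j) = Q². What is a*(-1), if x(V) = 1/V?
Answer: -25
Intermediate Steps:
a = 25 (a = (-5)² = 25)
a*(-1) = 25*(-1) = -25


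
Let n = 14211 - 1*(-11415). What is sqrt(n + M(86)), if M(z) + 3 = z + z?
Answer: sqrt(25795) ≈ 160.61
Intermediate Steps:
M(z) = -3 + 2*z (M(z) = -3 + (z + z) = -3 + 2*z)
n = 25626 (n = 14211 + 11415 = 25626)
sqrt(n + M(86)) = sqrt(25626 + (-3 + 2*86)) = sqrt(25626 + (-3 + 172)) = sqrt(25626 + 169) = sqrt(25795)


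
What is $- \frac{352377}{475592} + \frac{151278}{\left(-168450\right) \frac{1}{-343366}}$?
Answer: $\frac{4117326525944861}{13352245400} \approx 3.0836 \cdot 10^{5}$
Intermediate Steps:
$- \frac{352377}{475592} + \frac{151278}{\left(-168450\right) \frac{1}{-343366}} = \left(-352377\right) \frac{1}{475592} + \frac{151278}{\left(-168450\right) \left(- \frac{1}{343366}\right)} = - \frac{352377}{475592} + \frac{151278}{\frac{84225}{171683}} = - \frac{352377}{475592} + 151278 \cdot \frac{171683}{84225} = - \frac{352377}{475592} + \frac{8657286958}{28075} = \frac{4117326525944861}{13352245400}$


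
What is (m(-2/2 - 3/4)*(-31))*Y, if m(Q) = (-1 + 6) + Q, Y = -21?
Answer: 8463/4 ≈ 2115.8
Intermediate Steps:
m(Q) = 5 + Q
(m(-2/2 - 3/4)*(-31))*Y = ((5 + (-2/2 - 3/4))*(-31))*(-21) = ((5 + (-2*½ - 3*¼))*(-31))*(-21) = ((5 + (-1 - ¾))*(-31))*(-21) = ((5 - 7/4)*(-31))*(-21) = ((13/4)*(-31))*(-21) = -403/4*(-21) = 8463/4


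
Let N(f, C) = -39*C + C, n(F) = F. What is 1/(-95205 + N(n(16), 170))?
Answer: -1/101665 ≈ -9.8362e-6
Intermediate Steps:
N(f, C) = -38*C
1/(-95205 + N(n(16), 170)) = 1/(-95205 - 38*170) = 1/(-95205 - 6460) = 1/(-101665) = -1/101665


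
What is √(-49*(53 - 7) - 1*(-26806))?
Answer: 6*√682 ≈ 156.69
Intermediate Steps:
√(-49*(53 - 7) - 1*(-26806)) = √(-49*46 + 26806) = √(-2254 + 26806) = √24552 = 6*√682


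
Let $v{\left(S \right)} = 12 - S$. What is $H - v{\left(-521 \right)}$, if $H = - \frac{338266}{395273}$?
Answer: $- \frac{211018775}{395273} \approx -533.86$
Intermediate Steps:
$H = - \frac{338266}{395273}$ ($H = \left(-338266\right) \frac{1}{395273} = - \frac{338266}{395273} \approx -0.85578$)
$H - v{\left(-521 \right)} = - \frac{338266}{395273} - \left(12 - -521\right) = - \frac{338266}{395273} - \left(12 + 521\right) = - \frac{338266}{395273} - 533 = - \frac{211018775}{395273}$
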